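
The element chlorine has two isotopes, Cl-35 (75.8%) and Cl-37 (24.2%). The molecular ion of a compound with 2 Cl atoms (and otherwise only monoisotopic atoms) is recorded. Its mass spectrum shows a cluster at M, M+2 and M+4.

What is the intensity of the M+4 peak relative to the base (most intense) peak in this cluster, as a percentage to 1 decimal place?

10.2%

Binomial terms of (0.758 + 0.242)^2: M 0.5746, M+2 0.3669, M+4 0.0586 → M is the base peak.
P(M) = C(2,0) × 0.758^2 × 0.242^0 = 1 × 0.574564 × 1.0000 = 0.574564 (base)
P(M+4) = C(2,2) × 0.758^0 × 0.242^2 = 1 × 1.0000 × 0.058564 = 0.058564
Relative intensity = 0.058564 / 0.574564 × 100 = 10.2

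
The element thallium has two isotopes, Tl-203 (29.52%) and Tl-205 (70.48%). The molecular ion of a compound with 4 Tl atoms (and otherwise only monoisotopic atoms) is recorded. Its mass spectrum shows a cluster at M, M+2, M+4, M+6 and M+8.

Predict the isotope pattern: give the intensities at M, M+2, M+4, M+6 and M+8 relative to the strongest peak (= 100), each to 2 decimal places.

Expanding (0.2952 + 0.7048)^4:
P(M) = 0.2952^4 = 0.007594
P(M+2) = 4 × 0.2952^3 × 0.7048^1 = 0.072523
P(M+4) = 6 × 0.2952^2 × 0.7048^2 = 0.259726
P(M+6) = 4 × 0.2952^1 × 0.7048^3 = 0.413403
P(M+8) = 0.7048^4 = 0.246754
The M+6 peak is largest (0.413403); scaling to 100 gives 1.84 : 17.54 : 62.83 : 100.00 : 59.69.

1.84 : 17.54 : 62.83 : 100.00 : 59.69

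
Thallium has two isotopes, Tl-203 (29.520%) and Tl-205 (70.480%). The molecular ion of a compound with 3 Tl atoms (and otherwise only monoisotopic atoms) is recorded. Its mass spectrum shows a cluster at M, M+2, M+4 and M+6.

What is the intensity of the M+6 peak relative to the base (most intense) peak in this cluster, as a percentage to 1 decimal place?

79.6%

Term probabilities: M 0.0257, M+2 0.1843, M+4 0.4399, M+6 0.3501. Base peak = M+4.
P(M+4) = C(3,2) × 0.29520^1 × 0.70480^2 = 3 × 0.2952 × 0.49674304 = 0.439916 (base)
P(M+6) = C(3,3) × 0.29520^0 × 0.70480^3 = 1 × 1.0000 × 0.35010449 = 0.350104
Relative intensity = 0.350104 / 0.439916 × 100 = 79.6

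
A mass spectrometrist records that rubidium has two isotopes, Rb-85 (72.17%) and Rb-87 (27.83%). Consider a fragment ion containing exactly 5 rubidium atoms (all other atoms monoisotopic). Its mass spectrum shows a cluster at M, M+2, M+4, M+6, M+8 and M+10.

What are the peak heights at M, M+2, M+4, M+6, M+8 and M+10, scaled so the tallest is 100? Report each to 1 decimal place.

51.9 : 100.0 : 77.1 : 29.7 : 5.7 : 0.4

Each Rb atom is independently Rb-85 (p = 0.7217) or Rb-87 (q = 0.2783); the cluster is the binomial expansion (p + q)^5.
P(M) = 0.7217^5 = 0.195787
P(M+2) = 5 × 0.7217^4 × 0.2783^1 = 0.377494
P(M+4) = 10 × 0.7217^3 × 0.2783^2 = 0.291136
P(M+6) = 10 × 0.7217^2 × 0.2783^3 = 0.112267
P(M+8) = 5 × 0.7217^1 × 0.2783^4 = 0.021646
P(M+10) = 0.2783^5 = 0.001669
The M+2 peak is largest (0.377494); scaling to 100 gives 51.9 : 100.0 : 77.1 : 29.7 : 5.7 : 0.4.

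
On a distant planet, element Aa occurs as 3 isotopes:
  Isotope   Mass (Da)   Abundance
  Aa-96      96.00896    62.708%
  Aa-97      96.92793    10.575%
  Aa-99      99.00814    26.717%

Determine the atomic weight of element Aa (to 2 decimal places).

96.91 Da

Ar = Σ fᵢ·mᵢ = 0.62708 × 96.00896 + 0.10575 × 96.92793 + 0.26717 × 99.00814
= 60.205299 + 10.250129 + 26.452005 = 96.907433 Da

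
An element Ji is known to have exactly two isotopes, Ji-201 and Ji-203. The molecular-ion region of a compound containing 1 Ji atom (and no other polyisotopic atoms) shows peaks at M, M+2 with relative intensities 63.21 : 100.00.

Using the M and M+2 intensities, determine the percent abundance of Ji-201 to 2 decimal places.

38.73%

If p is the fraction of Ji that is Ji-201, then I(M+2)/I(M) = [C(1,1)·p^0·(1−p)] / p^1 = 1·(1−p)/p = 100.00/63.21 = 1.5820
(1−p)/p = 1.5820/1 = 1.5820  ⇒  p = 1/(1 + 1.5820) = 0.3873
Ji-201: 38.73%, Ji-203: 61.27%.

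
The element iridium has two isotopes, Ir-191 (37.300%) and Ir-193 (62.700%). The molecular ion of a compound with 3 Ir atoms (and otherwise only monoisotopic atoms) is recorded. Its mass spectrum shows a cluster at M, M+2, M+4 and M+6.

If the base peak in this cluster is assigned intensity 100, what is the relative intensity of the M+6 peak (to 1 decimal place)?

Term probabilities: M 0.0519, M+2 0.2617, M+4 0.4399, M+6 0.2465. Base peak = M+4.
P(M+4) = C(3,2) × 0.37300^1 × 0.62700^2 = 3 × 0.3730 × 0.393129 = 0.439911 (base)
P(M+6) = C(3,3) × 0.37300^0 × 0.62700^3 = 1 × 1.0000 × 0.24649188 = 0.246492
Relative intensity = 0.246492 / 0.439911 × 100 = 56.0

56.0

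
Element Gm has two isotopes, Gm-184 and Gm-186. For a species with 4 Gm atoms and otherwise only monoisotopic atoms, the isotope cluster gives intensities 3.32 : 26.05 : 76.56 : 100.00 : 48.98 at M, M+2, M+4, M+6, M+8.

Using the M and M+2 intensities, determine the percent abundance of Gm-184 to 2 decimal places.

33.77%

Write p for the Gm-184 fraction. I(M+2)/I(M) = [C(4,1)·p^3·(1−p)] / p^4 = 4·(1−p)/p = 26.05/3.32 = 7.8464
(1−p)/p = 7.8464/4 = 1.9616  ⇒  p = 1/(1 + 1.9616) = 0.3377
Gm-184: 33.77%, Gm-186: 66.23%.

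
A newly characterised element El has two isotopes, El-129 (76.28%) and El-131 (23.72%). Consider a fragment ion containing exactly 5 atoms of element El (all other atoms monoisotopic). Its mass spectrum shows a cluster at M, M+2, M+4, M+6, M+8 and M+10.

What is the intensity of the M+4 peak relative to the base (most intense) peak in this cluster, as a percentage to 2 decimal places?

62.19%

Term probabilities: M 0.2583, M+2 0.4015, M+4 0.2497, M+6 0.0777, M+8 0.0121, M+10 0.0008. Base peak = M+2.
P(M+2) = C(5,1) × 0.7628^4 × 0.2372^1 = 5 × 0.33856553 × 0.2372 = 0.401539 (base)
P(M+4) = C(5,2) × 0.7628^3 × 0.2372^2 = 10 × 0.44384574 × 0.05626384 = 0.249725
Relative intensity = 0.249725 / 0.401539 × 100 = 62.19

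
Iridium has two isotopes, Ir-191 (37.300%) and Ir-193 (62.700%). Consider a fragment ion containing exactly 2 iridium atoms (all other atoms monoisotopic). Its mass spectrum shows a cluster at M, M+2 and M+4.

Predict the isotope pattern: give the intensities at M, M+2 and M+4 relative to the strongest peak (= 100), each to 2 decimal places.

The 2 Ir atoms are independent, so intensities follow the terms of (0.37300 + 0.62700)^2.
P(M) = 0.37300^2 = 0.139129
P(M+2) = 2 × 0.37300^1 × 0.62700^1 = 0.467742
P(M+4) = 0.62700^2 = 0.393129
The M+2 peak is largest (0.467742); scaling to 100 gives 29.74 : 100.00 : 84.05.

29.74 : 100.00 : 84.05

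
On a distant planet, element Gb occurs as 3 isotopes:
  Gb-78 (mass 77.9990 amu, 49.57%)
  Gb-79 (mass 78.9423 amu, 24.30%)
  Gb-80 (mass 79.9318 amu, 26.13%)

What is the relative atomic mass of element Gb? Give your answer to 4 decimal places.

78.7333 amu

The abundance-weighted mean is 0.4957 × 77.9990 + 0.2430 × 78.9423 + 0.2613 × 79.9318
= 38.66410 + 19.18298 + 20.88618 = 78.73326 amu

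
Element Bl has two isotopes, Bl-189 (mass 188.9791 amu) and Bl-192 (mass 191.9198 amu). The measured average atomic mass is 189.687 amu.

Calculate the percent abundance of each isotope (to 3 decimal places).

Bl-189: 75.928%, Bl-192: 24.072%

Writing the weighted mean with unknown fraction x of Bl-189:
188.9791·x + 191.9198·(1 − x) = 189.687
(188.9791 − 191.9198)·x = 189.687 − 191.9198
x = -2.2328 / -2.9407 = 0.75928 → 75.928% Bl-189, 24.072% Bl-192.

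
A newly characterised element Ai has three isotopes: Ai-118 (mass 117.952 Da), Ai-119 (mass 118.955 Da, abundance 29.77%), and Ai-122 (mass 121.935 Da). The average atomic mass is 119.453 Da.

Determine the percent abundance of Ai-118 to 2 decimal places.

40.04%

Let x and y be the fractions of Ai-118 and Ai-122. Then x + y = 1 − 0.2977 = 0.7023 and 117.952x + 121.935y = 119.453 − 0.2977×118.955 = 84.0400965.
Substituting: 117.952x + 121.935(0.7023 − x) = 84.0400965
(117.952 − 121.935)x = -1.594854  ⇒  x = 0.40042, y = 0.30188
Ai-118: 40.04%, Ai-122: 30.19%.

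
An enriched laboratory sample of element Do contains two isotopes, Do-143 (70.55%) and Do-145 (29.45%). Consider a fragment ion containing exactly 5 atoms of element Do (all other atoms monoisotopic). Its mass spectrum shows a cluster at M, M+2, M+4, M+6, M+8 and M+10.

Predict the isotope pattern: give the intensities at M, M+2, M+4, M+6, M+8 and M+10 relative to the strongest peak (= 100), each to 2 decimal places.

47.91 : 100.00 : 83.49 : 34.85 : 7.27 : 0.61

Each Do atom is independently Do-143 (p = 0.7055) or Do-145 (q = 0.2945); the cluster is the binomial expansion (p + q)^5.
P(M) = 0.7055^5 = 0.174777
P(M+2) = 5 × 0.7055^4 × 0.2945^1 = 0.364790
P(M+4) = 10 × 0.7055^3 × 0.2945^2 = 0.304552
P(M+6) = 10 × 0.7055^2 × 0.2945^3 = 0.127131
P(M+8) = 5 × 0.7055^1 × 0.2945^4 = 0.026534
P(M+10) = 0.2945^5 = 0.002215
The M+2 peak is largest (0.364790); scaling to 100 gives 47.91 : 100.00 : 83.49 : 34.85 : 7.27 : 0.61.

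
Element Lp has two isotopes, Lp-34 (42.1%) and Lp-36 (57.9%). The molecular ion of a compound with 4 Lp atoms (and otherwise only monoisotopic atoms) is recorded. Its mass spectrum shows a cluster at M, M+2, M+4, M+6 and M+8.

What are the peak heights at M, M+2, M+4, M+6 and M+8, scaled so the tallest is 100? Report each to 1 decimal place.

Expanding (0.421 + 0.579)^4:
P(M) = 0.421^4 = 0.031414
P(M+2) = 4 × 0.421^3 × 0.579^1 = 0.172816
P(M+4) = 6 × 0.421^2 × 0.579^2 = 0.356511
P(M+6) = 4 × 0.421^1 × 0.579^3 = 0.326872
P(M+8) = 0.579^4 = 0.112387
The M+4 peak is largest (0.356511); scaling to 100 gives 8.8 : 48.5 : 100.0 : 91.7 : 31.5.

8.8 : 48.5 : 100.0 : 91.7 : 31.5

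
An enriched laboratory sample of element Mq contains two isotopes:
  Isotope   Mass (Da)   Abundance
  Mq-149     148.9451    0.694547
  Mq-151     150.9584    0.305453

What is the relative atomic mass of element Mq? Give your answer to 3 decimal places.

Weight each isotope mass by its fractional abundance: 0.694547 × 148.9451 + 0.305453 × 150.9584
= 103.44937 + 46.11070 = 149.56007 Da

149.560 Da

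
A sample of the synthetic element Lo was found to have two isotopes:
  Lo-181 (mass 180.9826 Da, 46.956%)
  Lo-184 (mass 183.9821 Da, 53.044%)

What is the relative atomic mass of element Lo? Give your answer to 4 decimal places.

The abundance-weighted mean is 0.46956 × 180.9826 + 0.53044 × 183.9821
= 84.98219 + 97.59147 = 182.57366 Da

182.5737 Da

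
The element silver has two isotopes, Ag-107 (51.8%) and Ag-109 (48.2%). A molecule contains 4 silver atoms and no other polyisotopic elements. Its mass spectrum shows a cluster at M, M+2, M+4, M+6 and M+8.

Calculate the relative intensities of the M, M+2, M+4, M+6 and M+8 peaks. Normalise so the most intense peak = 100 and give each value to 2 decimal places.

Expanding (0.518 + 0.482)^4:
P(M) = 0.518^4 = 0.071998
P(M+2) = 4 × 0.518^3 × 0.482^1 = 0.267976
P(M+4) = 6 × 0.518^2 × 0.482^2 = 0.374029
P(M+6) = 4 × 0.518^1 × 0.482^3 = 0.232023
P(M+8) = 0.482^4 = 0.053974
The M+4 peak is largest (0.374029); scaling to 100 gives 19.25 : 71.65 : 100.00 : 62.03 : 14.43.

19.25 : 71.65 : 100.00 : 62.03 : 14.43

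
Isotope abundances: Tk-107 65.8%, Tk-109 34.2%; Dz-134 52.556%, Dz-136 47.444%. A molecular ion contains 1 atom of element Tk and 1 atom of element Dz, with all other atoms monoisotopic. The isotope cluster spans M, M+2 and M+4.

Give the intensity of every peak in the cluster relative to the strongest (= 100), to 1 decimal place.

70.3 : 100.0 : 33.0

Element Tk pattern (n=1): 0.6580 : 0.3420
Element Dz pattern (n=1): 0.52556 : 0.47444
Convolve the two distributions (both contribute in 2-u steps):
  M: 0.6580×0.52556 = 0.345818
  M+2: 0.6580×0.47444 + 0.3420×0.52556 = 0.491923
  M+4: 0.3420×0.47444 = 0.162258
Scale to base peak (0.491923) = 100: 70.3 : 100.0 : 33.0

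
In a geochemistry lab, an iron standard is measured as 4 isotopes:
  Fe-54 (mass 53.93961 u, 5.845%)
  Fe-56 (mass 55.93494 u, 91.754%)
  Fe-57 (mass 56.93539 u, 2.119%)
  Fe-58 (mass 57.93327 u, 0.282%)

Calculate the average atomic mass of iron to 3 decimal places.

The abundance-weighted mean is 0.05845 × 53.93961 + 0.91754 × 55.93494 + 0.02119 × 56.93539 + 0.00282 × 57.93327
= 3.152770 + 51.322545 + 1.206461 + 0.163372 = 55.845148 u

55.845 u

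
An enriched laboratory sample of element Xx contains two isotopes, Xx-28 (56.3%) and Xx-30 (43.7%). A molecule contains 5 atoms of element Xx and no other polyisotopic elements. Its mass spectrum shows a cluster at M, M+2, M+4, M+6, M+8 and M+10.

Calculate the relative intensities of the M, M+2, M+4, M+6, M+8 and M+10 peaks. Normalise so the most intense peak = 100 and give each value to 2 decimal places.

16.60 : 64.42 : 100.00 : 77.62 : 30.12 : 4.68

Expanding (0.563 + 0.437)^5:
P(M) = 0.563^5 = 0.056564
P(M+2) = 5 × 0.563^4 × 0.437^1 = 0.219526
P(M+4) = 10 × 0.563^3 × 0.437^2 = 0.340791
P(M+6) = 10 × 0.563^2 × 0.437^3 = 0.264522
P(M+8) = 5 × 0.563^1 × 0.437^4 = 0.102661
P(M+10) = 0.437^5 = 0.015937
The M+4 peak is largest (0.340791); scaling to 100 gives 16.60 : 64.42 : 100.00 : 77.62 : 30.12 : 4.68.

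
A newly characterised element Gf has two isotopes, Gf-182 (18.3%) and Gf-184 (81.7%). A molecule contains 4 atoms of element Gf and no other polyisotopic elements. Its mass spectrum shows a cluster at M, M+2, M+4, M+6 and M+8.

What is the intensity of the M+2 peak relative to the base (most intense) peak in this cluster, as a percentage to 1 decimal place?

4.5%

(0.183 + 0.817)^4 gives M 0.0011, M+2 0.0200, M+4 0.1341, M+6 0.3992, M+8 0.4455; the largest is M+8.
P(M+8) = C(4,4) × 0.183^0 × 0.817^4 = 1 × 1.0000 × 0.44554157 = 0.445542 (base)
P(M+2) = C(4,1) × 0.183^3 × 0.817^1 = 4 × 0.00612849 × 0.8170 = 0.020028
Relative intensity = 0.020028 / 0.445542 × 100 = 4.5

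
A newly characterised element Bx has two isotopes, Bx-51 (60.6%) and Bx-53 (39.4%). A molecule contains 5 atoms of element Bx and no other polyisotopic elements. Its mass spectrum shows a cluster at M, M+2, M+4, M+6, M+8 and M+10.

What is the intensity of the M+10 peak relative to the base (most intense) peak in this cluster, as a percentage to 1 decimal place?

Term probabilities: M 0.0817, M+2 0.2657, M+4 0.3455, M+6 0.2246, M+8 0.0730, M+10 0.0095. Base peak = M+4.
P(M+4) = C(5,2) × 0.606^3 × 0.394^2 = 10 × 0.22254502 × 0.155236 = 0.345470 (base)
P(M+10) = C(5,5) × 0.606^0 × 0.394^5 = 1 × 1.0000 × 0.0094947 = 0.009495
Relative intensity = 0.009495 / 0.345470 × 100 = 2.7

2.7%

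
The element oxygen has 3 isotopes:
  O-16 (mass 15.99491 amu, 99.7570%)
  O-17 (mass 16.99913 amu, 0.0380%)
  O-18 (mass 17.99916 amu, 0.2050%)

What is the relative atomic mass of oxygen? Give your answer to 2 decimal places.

Weight each isotope mass by its fractional abundance: 0.997570 × 15.99491 + 0.000380 × 16.99913 + 0.002050 × 17.99916
= 15.956042 + 0.006460 + 0.036898 = 15.999400 amu

16.00 amu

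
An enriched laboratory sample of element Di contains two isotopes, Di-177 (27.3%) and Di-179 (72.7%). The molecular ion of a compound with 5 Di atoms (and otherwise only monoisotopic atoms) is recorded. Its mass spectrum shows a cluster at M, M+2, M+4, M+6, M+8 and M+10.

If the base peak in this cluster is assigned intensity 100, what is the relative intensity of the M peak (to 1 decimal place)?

0.4

Term probabilities: M 0.0015, M+2 0.0202, M+4 0.1075, M+6 0.2864, M+8 0.3813, M+10 0.2031. Base peak = M+8.
P(M+8) = C(5,4) × 0.273^1 × 0.727^4 = 5 × 0.2730 × 0.2793429 = 0.381303 (base)
P(M) = C(5,0) × 0.273^5 × 0.727^0 = 1 × 0.0015164 × 1.0000 = 0.001516
Relative intensity = 0.001516 / 0.381303 × 100 = 0.4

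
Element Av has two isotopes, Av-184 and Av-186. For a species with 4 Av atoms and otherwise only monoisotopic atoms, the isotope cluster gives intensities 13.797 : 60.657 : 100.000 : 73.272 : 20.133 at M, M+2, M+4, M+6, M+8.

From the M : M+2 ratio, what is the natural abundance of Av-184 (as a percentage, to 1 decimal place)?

If p is the fraction of Av that is Av-184, then I(M+2)/I(M) = [C(4,1)·p^3·(1−p)] / p^4 = 4·(1−p)/p = 60.657/13.797 = 4.3964
(1−p)/p = 4.3964/4 = 1.0991  ⇒  p = 1/(1 + 1.0991) = 0.4764
Av-184: 47.6%, Av-186: 52.4%.

47.6%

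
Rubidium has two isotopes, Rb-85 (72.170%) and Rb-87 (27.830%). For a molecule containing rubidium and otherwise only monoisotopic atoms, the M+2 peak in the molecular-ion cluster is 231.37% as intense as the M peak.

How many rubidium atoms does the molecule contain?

6

For n independent Rb atoms, I(M+2)/I(M) = n · (abundance Rb-87) / (abundance Rb-85) = n · 0.27830/0.72170.
n = 2.3137 × 0.72170/0.27830 = 6.00 ≈ 6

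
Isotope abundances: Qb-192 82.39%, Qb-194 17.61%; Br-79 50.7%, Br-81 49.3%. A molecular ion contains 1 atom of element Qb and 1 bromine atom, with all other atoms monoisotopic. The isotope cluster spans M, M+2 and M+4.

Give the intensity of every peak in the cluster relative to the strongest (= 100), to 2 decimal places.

84.31 : 100.00 : 17.52

Element Qb pattern (n=1): 0.8239 : 0.1761
Bromine pattern (n=1): 0.5070 : 0.4930
Convolve the two distributions (both contribute in 2-u steps):
  M: 0.8239×0.5070 = 0.417717
  M+2: 0.8239×0.4930 + 0.1761×0.5070 = 0.495465
  M+4: 0.1761×0.4930 = 0.086817
Scale to base peak (0.495465) = 100: 84.31 : 100.00 : 17.52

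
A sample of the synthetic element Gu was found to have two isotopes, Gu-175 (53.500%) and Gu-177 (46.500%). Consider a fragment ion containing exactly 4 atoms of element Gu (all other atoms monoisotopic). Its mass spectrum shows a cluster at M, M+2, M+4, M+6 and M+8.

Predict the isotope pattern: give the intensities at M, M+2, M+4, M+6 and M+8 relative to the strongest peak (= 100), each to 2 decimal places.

The 4 Gu atoms are independent, so intensities follow the terms of (0.53500 + 0.46500)^4.
P(M) = 0.53500^4 = 0.081925
P(M+2) = 4 × 0.53500^3 × 0.46500^1 = 0.284822
P(M+4) = 6 × 0.53500^2 × 0.46500^2 = 0.371334
P(M+6) = 4 × 0.53500^1 × 0.46500^3 = 0.215165
P(M+8) = 0.46500^4 = 0.046753
The M+4 peak is largest (0.371334); scaling to 100 gives 22.06 : 76.70 : 100.00 : 57.94 : 12.59.

22.06 : 76.70 : 100.00 : 57.94 : 12.59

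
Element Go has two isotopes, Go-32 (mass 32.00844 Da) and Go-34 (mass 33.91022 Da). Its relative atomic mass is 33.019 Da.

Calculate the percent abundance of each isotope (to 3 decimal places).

Go-32: 46.862%, Go-34: 53.138%

Writing the weighted mean with unknown fraction x of Go-32:
32.00844·x + 33.91022·(1 − x) = 33.019
(32.00844 − 33.91022)·x = 33.019 − 33.91022
x = -0.89122 / -1.90178 = 0.46862 → 46.862% Go-32, 53.138% Go-34.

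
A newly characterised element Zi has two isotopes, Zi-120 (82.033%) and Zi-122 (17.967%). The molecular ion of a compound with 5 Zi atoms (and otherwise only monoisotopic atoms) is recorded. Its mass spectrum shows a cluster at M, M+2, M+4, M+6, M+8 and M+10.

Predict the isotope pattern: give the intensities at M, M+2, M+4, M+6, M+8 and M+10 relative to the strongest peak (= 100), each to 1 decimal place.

91.3 : 100.0 : 43.8 : 9.6 : 1.1 : 0.0

The 5 Zi atoms are independent, so intensities follow the terms of (0.82033 + 0.17967)^5.
P(M) = 0.82033^5 = 0.371486
P(M+2) = 5 × 0.82033^4 × 0.17967^1 = 0.406818
P(M+4) = 10 × 0.82033^3 × 0.17967^2 = 0.178204
P(M+6) = 10 × 0.82033^2 × 0.17967^3 = 0.039030
P(M+8) = 5 × 0.82033^1 × 0.17967^4 = 0.004274
P(M+10) = 0.17967^5 = 0.000187
The M+2 peak is largest (0.406818); scaling to 100 gives 91.3 : 100.0 : 43.8 : 9.6 : 1.1 : 0.0.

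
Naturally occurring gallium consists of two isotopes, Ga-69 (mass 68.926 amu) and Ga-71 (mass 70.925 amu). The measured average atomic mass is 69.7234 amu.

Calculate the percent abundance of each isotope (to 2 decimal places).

With x = fraction of Ga-69 (so Ga-71 is 1 − x):
68.926·x + 70.925·(1 − x) = 69.7234
(68.926 − 70.925)·x = 69.7234 − 70.925
x = -1.2016 / -1.999 = 0.60110 → 60.11% Ga-69, 39.89% Ga-71.

Ga-69: 60.11%, Ga-71: 39.89%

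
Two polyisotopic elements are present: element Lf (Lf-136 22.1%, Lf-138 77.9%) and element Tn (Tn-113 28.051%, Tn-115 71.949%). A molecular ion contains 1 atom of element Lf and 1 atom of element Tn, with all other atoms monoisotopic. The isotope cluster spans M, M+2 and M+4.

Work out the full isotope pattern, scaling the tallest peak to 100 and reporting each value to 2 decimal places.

11.06 : 67.36 : 100.00

Element Lf pattern (n=1): 0.2210 : 0.7790
Element Tn pattern (n=1): 0.28051 : 0.71949
Convolve the two distributions (both contribute in 2-u steps):
  M: 0.2210×0.28051 = 0.061993
  M+2: 0.2210×0.71949 + 0.7790×0.28051 = 0.377525
  M+4: 0.7790×0.71949 = 0.560483
Scale to base peak (0.560483) = 100: 11.06 : 67.36 : 100.00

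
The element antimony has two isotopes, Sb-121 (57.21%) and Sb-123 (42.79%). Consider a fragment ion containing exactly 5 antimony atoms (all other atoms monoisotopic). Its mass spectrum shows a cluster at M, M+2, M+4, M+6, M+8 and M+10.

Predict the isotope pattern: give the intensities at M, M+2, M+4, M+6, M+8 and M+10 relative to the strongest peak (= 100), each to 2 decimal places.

17.88 : 66.85 : 100.00 : 74.79 : 27.97 : 4.18

The 5 Sb atoms are independent, so intensities follow the terms of (0.5721 + 0.4279)^5.
P(M) = 0.5721^5 = 0.061286
P(M+2) = 5 × 0.5721^4 × 0.4279^1 = 0.229192
P(M+4) = 10 × 0.5721^3 × 0.4279^2 = 0.342847
P(M+6) = 10 × 0.5721^2 × 0.4279^3 = 0.256431
P(M+8) = 5 × 0.5721^1 × 0.4279^4 = 0.095898
P(M+10) = 0.4279^5 = 0.014345
The M+4 peak is largest (0.342847); scaling to 100 gives 17.88 : 66.85 : 100.00 : 74.79 : 27.97 : 4.18.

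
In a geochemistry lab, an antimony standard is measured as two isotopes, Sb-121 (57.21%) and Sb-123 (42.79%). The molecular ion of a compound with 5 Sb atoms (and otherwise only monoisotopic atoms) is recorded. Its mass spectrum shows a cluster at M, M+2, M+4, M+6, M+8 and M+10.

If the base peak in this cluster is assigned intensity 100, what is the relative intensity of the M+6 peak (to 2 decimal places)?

Binomial terms of (0.5721 + 0.4279)^5: M 0.0613, M+2 0.2292, M+4 0.3428, M+6 0.2564, M+8 0.0959, M+10 0.0143 → M+4 is the base peak.
P(M+4) = C(5,2) × 0.5721^3 × 0.4279^2 = 10 × 0.18724742 × 0.18309841 = 0.342847 (base)
P(M+6) = C(5,3) × 0.5721^2 × 0.4279^3 = 10 × 0.32729841 × 0.07834781 = 0.256431
Relative intensity = 0.256431 / 0.342847 × 100 = 74.79

74.79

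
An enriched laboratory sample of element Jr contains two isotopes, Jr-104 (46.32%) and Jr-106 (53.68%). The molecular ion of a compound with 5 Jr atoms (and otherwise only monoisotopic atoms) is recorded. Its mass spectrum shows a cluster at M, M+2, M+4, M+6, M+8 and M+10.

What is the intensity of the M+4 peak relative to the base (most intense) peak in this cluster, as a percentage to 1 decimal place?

Term probabilities: M 0.0213, M+2 0.1236, M+4 0.2864, M+6 0.3319, M+8 0.1923, M+10 0.0446. Base peak = M+6.
P(M+6) = C(5,3) × 0.4632^2 × 0.5368^3 = 10 × 0.21455424 × 0.1546812 = 0.331875 (base)
P(M+4) = C(5,2) × 0.4632^3 × 0.5368^2 = 10 × 0.09938152 × 0.28815424 = 0.286372
Relative intensity = 0.286372 / 0.331875 × 100 = 86.3

86.3%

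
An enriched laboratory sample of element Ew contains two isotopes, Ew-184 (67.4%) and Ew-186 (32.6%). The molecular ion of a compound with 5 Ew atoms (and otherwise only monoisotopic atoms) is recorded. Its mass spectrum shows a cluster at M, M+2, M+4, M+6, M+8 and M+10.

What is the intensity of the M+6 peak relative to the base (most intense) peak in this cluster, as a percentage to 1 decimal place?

Term probabilities: M 0.1391, M+2 0.3364, M+4 0.3254, M+6 0.1574, M+8 0.0381, M+10 0.0037. Base peak = M+2.
P(M+2) = C(5,1) × 0.674^4 × 0.326^1 = 5 × 0.20636668 × 0.3260 = 0.336378 (base)
P(M+6) = C(5,3) × 0.674^2 × 0.326^3 = 10 × 0.454276 × 0.03464598 = 0.157388
Relative intensity = 0.157388 / 0.336378 × 100 = 46.8

46.8%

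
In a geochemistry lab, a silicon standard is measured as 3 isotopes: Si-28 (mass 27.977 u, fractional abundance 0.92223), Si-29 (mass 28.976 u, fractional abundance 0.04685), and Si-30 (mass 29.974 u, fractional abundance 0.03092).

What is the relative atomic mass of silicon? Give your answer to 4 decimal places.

Average mass = Σ (abundance × isotope mass) = 0.92223 × 27.977 + 0.04685 × 28.976 + 0.03092 × 29.974
= 25.80123 + 1.35753 + 0.92680 = 28.08556 u

28.0856 u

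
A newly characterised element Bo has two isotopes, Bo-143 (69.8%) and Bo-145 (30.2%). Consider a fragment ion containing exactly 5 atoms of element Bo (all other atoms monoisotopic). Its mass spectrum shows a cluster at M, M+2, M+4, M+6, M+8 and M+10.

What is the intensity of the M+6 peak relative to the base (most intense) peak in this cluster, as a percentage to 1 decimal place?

37.4%

Term probabilities: M 0.1657, M+2 0.3584, M+4 0.3102, M+6 0.1342, M+8 0.0290, M+10 0.0025. Base peak = M+2.
P(M+2) = C(5,1) × 0.698^4 × 0.302^1 = 5 × 0.23736774 × 0.3020 = 0.358425 (base)
P(M+6) = C(5,3) × 0.698^2 × 0.302^3 = 10 × 0.487204 × 0.02754361 = 0.134194
Relative intensity = 0.134194 / 0.358425 × 100 = 37.4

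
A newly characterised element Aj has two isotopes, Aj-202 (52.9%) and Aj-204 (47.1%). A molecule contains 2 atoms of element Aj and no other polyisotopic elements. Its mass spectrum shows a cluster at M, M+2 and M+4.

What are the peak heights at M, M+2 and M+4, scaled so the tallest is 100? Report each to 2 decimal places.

The 2 Aj atoms are independent, so intensities follow the terms of (0.529 + 0.471)^2.
P(M) = 0.529^2 = 0.279841
P(M+2) = 2 × 0.529^1 × 0.471^1 = 0.498318
P(M+4) = 0.471^2 = 0.221841
The M+2 peak is largest (0.498318); scaling to 100 gives 56.16 : 100.00 : 44.52.

56.16 : 100.00 : 44.52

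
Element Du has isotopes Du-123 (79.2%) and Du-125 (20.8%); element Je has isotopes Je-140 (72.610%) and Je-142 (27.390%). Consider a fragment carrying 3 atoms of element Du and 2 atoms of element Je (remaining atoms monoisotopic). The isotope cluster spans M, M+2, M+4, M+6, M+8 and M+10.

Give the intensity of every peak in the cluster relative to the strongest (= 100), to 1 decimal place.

64.8 : 100.0 : 61.2 : 18.6 : 2.8 : 0.2

Element Du pattern (n=3): 0.49679309 : 0.39141274 : 0.10279526 : 0.00899891
Element Je pattern (n=2): 0.52722121 : 0.39775758 : 0.07502121
Convolve the two distributions (both contribute in 2-u steps):
  M: 0.49679309×0.52722121 = 0.261920
  M+2: 0.49679309×0.39775758 + 0.39141274×0.52722121 = 0.403964
  M+4: 0.49679309×0.07502121 + 0.39141274×0.39775758 + 0.10279526×0.52722121 = 0.247153
  M+6: 0.39141274×0.07502121 + 0.10279526×0.39775758 + 0.00899891×0.52722121 = 0.074996
  M+8: 0.10279526×0.07502121 + 0.00899891×0.39775758 = 0.011291
  M+10: 0.00899891×0.07502121 = 0.000675
Scale to base peak (0.403964) = 100: 64.8 : 100.0 : 61.2 : 18.6 : 2.8 : 0.2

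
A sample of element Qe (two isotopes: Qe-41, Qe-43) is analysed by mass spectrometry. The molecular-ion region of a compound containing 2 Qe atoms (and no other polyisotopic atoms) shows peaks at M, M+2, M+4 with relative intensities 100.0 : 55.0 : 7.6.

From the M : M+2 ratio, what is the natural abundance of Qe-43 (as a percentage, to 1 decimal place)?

21.6%

Write p for the Qe-41 fraction. I(M+2)/I(M) = [C(2,1)·p^1·(1−p)] / p^2 = 2·(1−p)/p = 55.0/100.0 = 0.5500
(1−p)/p = 0.5500/2 = 0.2750  ⇒  p = 1/(1 + 0.2750) = 0.7843
Qe-41: 78.4%, Qe-43: 21.6%.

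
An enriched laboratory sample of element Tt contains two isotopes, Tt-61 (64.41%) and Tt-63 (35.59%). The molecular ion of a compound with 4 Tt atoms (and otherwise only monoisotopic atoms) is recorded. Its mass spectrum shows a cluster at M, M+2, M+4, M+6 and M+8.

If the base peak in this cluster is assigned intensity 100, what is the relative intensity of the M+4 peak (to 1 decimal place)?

(0.6441 + 0.3559)^4 gives M 0.1721, M+2 0.3804, M+4 0.3153, M+6 0.1161, M+8 0.0160; the largest is M+2.
P(M+2) = C(4,1) × 0.6441^3 × 0.3559^1 = 4 × 0.26721442 × 0.3559 = 0.380406 (base)
P(M+4) = C(4,2) × 0.6441^2 × 0.3559^2 = 6 × 0.41486481 × 0.12666481 = 0.315293
Relative intensity = 0.315293 / 0.380406 × 100 = 82.9

82.9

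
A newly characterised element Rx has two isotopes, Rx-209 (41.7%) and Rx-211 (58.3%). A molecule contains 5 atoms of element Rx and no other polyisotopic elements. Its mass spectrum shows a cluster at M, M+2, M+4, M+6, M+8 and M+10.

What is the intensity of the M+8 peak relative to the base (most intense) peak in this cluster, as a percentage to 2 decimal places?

Term probabilities: M 0.0126, M+2 0.0881, M+4 0.2465, M+6 0.3446, M+8 0.2409, M+10 0.0674. Base peak = M+6.
P(M+6) = C(5,3) × 0.417^2 × 0.583^3 = 10 × 0.173889 × 0.19815529 = 0.344570 (base)
P(M+8) = C(5,4) × 0.417^1 × 0.583^4 = 5 × 0.4170 × 0.11552453 = 0.240869
Relative intensity = 0.240869 / 0.344570 × 100 = 69.90

69.90%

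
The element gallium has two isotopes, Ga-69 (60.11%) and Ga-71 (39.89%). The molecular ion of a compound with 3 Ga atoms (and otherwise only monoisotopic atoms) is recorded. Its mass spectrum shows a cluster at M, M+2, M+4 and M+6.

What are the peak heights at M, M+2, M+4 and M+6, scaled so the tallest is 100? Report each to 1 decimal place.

50.2 : 100.0 : 66.4 : 14.7

Expanding (0.6011 + 0.3989)^3:
P(M) = 0.6011^3 = 0.217190
P(M+2) = 3 × 0.6011^2 × 0.3989^1 = 0.432393
P(M+4) = 3 × 0.6011^1 × 0.3989^2 = 0.286943
P(M+6) = 0.3989^3 = 0.063473
The M+2 peak is largest (0.432393); scaling to 100 gives 50.2 : 100.0 : 66.4 : 14.7.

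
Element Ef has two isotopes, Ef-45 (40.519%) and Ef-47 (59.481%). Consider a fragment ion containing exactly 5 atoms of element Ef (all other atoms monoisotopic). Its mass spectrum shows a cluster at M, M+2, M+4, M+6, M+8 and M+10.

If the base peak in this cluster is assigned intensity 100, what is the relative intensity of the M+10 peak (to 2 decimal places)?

21.55

(0.40519 + 0.59481)^5 gives M 0.0109, M+2 0.0802, M+4 0.2354, M+6 0.3455, M+8 0.2536, M+10 0.0745; the largest is M+6.
P(M+6) = C(5,3) × 0.40519^2 × 0.59481^3 = 10 × 0.16417894 × 0.21044315 = 0.345503 (base)
P(M+10) = C(5,5) × 0.40519^0 × 0.59481^5 = 1 × 1.0000 × 0.07445456 = 0.074455
Relative intensity = 0.074455 / 0.345503 × 100 = 21.55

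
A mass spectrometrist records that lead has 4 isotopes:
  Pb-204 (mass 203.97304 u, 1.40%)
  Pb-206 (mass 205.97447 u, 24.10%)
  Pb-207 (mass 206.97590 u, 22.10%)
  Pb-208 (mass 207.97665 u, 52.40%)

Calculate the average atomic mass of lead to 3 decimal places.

Average mass = Σ (abundance × isotope mass) = 0.0140 × 203.97304 + 0.2410 × 205.97447 + 0.2210 × 206.97590 + 0.5240 × 207.97665
= 2.855623 + 49.639847 + 45.741674 + 108.979765 = 207.216909 u

207.217 u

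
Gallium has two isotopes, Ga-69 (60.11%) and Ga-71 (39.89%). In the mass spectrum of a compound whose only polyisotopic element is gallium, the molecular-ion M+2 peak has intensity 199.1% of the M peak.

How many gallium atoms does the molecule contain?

With n Ga atoms, P(M+2)/P(M) = C(n,1)·p^(n−1)q / p^n = n·q/p = n · 0.3989/0.6011.
n = 1.991 × 0.6011/0.3989 = 3.00 ≈ 3

3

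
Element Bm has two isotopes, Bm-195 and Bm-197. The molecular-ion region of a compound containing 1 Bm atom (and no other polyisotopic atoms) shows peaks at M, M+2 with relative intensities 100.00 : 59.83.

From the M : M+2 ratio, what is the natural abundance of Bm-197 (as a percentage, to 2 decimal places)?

37.43%

Let p = fractional abundance of Bm-195. I(M+2)/I(M) = [C(1,1)·p^0·(1−p)] / p^1 = 1·(1−p)/p = 59.83/100.00 = 0.5983
(1−p)/p = 0.5983/1 = 0.5983  ⇒  p = 1/(1 + 0.5983) = 0.6257
Bm-195: 62.57%, Bm-197: 37.43%.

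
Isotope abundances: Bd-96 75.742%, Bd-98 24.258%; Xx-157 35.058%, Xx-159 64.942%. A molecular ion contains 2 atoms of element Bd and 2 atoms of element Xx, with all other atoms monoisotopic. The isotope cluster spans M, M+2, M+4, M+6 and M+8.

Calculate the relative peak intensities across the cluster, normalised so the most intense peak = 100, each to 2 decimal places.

16.93 : 73.56 : 100.00 : 43.64 : 5.96

Element Bd pattern (n=2): 0.57368506 : 0.36746989 : 0.05884506
Element Xx pattern (n=2): 0.12290634 : 0.45534733 : 0.42174634
Convolve the two distributions (both contribute in 2-u steps):
  M: 0.57368506×0.12290634 = 0.070510
  M+2: 0.57368506×0.45534733 + 0.36746989×0.12290634 = 0.306390
  M+4: 0.57368506×0.42174634 + 0.36746989×0.45534733 + 0.05884506×0.12290634 = 0.416508
  M+6: 0.36746989×0.42174634 + 0.05884506×0.45534733 = 0.181774
  M+8: 0.05884506×0.42174634 = 0.024818
Scale to base peak (0.416508) = 100: 16.93 : 73.56 : 100.00 : 43.64 : 5.96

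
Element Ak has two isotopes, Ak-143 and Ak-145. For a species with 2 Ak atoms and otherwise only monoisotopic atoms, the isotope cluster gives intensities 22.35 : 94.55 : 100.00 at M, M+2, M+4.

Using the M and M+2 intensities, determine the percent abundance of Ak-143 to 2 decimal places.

Write p for the Ak-143 fraction. I(M+2)/I(M) = [C(2,1)·p^1·(1−p)] / p^2 = 2·(1−p)/p = 94.55/22.35 = 4.2304
(1−p)/p = 4.2304/2 = 2.1152  ⇒  p = 1/(1 + 2.1152) = 0.3210
Ak-143: 32.10%, Ak-145: 67.90%.

32.10%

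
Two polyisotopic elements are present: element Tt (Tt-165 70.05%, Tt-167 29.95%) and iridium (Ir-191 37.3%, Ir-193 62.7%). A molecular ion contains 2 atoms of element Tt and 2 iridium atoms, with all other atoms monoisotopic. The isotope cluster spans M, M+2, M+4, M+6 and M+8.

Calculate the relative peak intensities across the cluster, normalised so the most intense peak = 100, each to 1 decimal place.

Element Tt pattern (n=2): 0.49070025 : 0.4195995 : 0.08970025
Iridium pattern (n=2): 0.139129 : 0.467742 : 0.393129
Convolve the two distributions (both contribute in 2-u steps):
  M: 0.49070025×0.139129 = 0.068271
  M+2: 0.49070025×0.467742 + 0.4195995×0.139129 = 0.287900
  M+4: 0.49070025×0.393129 + 0.4195995×0.467742 + 0.08970025×0.139129 = 0.401653
  M+6: 0.4195995×0.393129 + 0.08970025×0.467742 = 0.206913
  M+8: 0.08970025×0.393129 = 0.035264
Scale to base peak (0.401653) = 100: 17.0 : 71.7 : 100.0 : 51.5 : 8.8

17.0 : 71.7 : 100.0 : 51.5 : 8.8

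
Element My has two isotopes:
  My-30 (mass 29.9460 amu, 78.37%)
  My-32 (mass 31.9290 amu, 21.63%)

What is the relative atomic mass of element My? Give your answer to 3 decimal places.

The abundance-weighted mean is 0.7837 × 29.9460 + 0.2163 × 31.9290
= 23.46868 + 6.90624 = 30.37492 amu

30.375 amu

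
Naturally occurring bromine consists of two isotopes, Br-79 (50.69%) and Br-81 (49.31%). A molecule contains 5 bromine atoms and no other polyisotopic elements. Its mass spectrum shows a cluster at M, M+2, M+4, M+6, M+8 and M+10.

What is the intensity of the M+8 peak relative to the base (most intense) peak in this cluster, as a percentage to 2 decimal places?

47.31%

Term probabilities: M 0.0335, M+2 0.1628, M+4 0.3167, M+6 0.3081, M+8 0.1498, M+10 0.0292. Base peak = M+4.
P(M+4) = C(5,2) × 0.5069^3 × 0.4931^2 = 10 × 0.13024674 × 0.24314761 = 0.316692 (base)
P(M+8) = C(5,4) × 0.5069^1 × 0.4931^4 = 5 × 0.5069 × 0.05912076 = 0.149842
Relative intensity = 0.149842 / 0.316692 × 100 = 47.31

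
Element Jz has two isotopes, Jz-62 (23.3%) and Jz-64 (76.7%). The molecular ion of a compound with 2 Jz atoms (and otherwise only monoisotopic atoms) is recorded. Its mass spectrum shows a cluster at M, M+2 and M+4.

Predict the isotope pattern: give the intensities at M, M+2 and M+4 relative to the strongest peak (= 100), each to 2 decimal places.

Each Jz atom is independently Jz-62 (p = 0.233) or Jz-64 (q = 0.767); the cluster is the binomial expansion (p + q)^2.
P(M) = 0.233^2 = 0.054289
P(M+2) = 2 × 0.233^1 × 0.767^1 = 0.357422
P(M+4) = 0.767^2 = 0.588289
The M+4 peak is largest (0.588289); scaling to 100 gives 9.23 : 60.76 : 100.00.

9.23 : 60.76 : 100.00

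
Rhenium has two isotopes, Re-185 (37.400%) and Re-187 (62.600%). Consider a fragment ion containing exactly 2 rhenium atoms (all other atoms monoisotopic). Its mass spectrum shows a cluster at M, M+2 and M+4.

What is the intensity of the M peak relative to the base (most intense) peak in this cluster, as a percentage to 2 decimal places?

29.87%

Binomial terms of (0.37400 + 0.62600)^2: M 0.1399, M+2 0.4682, M+4 0.3919 → M+2 is the base peak.
P(M+2) = C(2,1) × 0.37400^1 × 0.62600^1 = 2 × 0.3740 × 0.6260 = 0.468248 (base)
P(M) = C(2,0) × 0.37400^2 × 0.62600^0 = 1 × 0.139876 × 1.0000 = 0.139876
Relative intensity = 0.139876 / 0.468248 × 100 = 29.87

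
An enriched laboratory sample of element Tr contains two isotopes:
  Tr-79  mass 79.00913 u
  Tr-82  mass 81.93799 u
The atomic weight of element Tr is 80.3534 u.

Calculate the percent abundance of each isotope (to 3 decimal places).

With x = fraction of Tr-79 (so Tr-82 is 1 − x):
79.00913·x + 81.93799·(1 − x) = 80.3534
(79.00913 − 81.93799)·x = 80.3534 − 81.93799
x = -1.58459 / -2.92886 = 0.54103 → 54.103% Tr-79, 45.897% Tr-82.

Tr-79: 54.103%, Tr-82: 45.897%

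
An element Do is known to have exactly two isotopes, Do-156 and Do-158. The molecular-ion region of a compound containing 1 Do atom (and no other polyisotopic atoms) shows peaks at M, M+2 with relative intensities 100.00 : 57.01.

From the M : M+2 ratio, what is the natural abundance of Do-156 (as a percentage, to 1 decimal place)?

63.7%

Let p = fractional abundance of Do-156. I(M+2)/I(M) = [C(1,1)·p^0·(1−p)] / p^1 = 1·(1−p)/p = 57.01/100.00 = 0.5701
(1−p)/p = 0.5701/1 = 0.5701  ⇒  p = 1/(1 + 0.5701) = 0.6369
Do-156: 63.7%, Do-158: 36.3%.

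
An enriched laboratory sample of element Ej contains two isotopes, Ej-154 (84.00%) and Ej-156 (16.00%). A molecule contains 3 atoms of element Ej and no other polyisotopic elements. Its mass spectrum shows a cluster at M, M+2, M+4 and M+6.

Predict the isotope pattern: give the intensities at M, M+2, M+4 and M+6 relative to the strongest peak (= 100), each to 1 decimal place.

100.0 : 57.1 : 10.9 : 0.7

Expanding (0.8400 + 0.1600)^3:
P(M) = 0.8400^3 = 0.592704
P(M+2) = 3 × 0.8400^2 × 0.1600^1 = 0.338688
P(M+4) = 3 × 0.8400^1 × 0.1600^2 = 0.064512
P(M+6) = 0.1600^3 = 0.004096
The M peak is largest (0.592704); scaling to 100 gives 100.0 : 57.1 : 10.9 : 0.7.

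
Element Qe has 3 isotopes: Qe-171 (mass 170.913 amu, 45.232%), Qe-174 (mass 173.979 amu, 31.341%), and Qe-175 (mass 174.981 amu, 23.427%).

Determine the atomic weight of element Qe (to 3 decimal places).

Average mass = Σ (abundance × isotope mass) = 0.45232 × 170.913 + 0.31341 × 173.979 + 0.23427 × 174.981
= 77.3074 + 54.5268 + 40.9928 = 172.8270 amu

172.827 amu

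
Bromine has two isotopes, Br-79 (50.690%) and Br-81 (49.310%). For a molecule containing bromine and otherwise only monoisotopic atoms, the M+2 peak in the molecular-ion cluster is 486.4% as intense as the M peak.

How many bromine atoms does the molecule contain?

With n Br atoms, P(M+2)/P(M) = C(n,1)·p^(n−1)q / p^n = n·q/p = n · 0.49310/0.50690.
n = 4.864 × 0.50690/0.49310 = 5.00 ≈ 5

5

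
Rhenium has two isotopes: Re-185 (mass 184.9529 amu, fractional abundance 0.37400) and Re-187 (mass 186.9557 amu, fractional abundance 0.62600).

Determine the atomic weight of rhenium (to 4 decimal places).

186.2067 amu

The abundance-weighted mean is 0.37400 × 184.9529 + 0.62600 × 186.9557
= 69.17238 + 117.03427 = 186.20665 amu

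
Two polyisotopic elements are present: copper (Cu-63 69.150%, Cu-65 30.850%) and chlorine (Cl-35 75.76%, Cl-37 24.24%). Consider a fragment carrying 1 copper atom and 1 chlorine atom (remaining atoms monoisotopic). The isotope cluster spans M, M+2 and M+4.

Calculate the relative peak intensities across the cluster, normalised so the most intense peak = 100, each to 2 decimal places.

100.00 : 76.61 : 14.27

Copper pattern (n=1): 0.6915 : 0.3085
Chlorine pattern (n=1): 0.7576 : 0.2424
Convolve the two distributions (both contribute in 2-u steps):
  M: 0.6915×0.7576 = 0.523880
  M+2: 0.6915×0.2424 + 0.3085×0.7576 = 0.401339
  M+4: 0.3085×0.2424 = 0.074780
Scale to base peak (0.523880) = 100: 100.00 : 76.61 : 14.27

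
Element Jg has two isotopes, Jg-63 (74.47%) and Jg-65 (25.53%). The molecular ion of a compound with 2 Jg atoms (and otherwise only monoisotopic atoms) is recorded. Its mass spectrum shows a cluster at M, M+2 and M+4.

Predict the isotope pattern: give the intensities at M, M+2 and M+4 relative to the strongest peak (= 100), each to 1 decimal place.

100.0 : 68.6 : 11.8

Each Jg atom is independently Jg-63 (p = 0.7447) or Jg-65 (q = 0.2553); the cluster is the binomial expansion (p + q)^2.
P(M) = 0.7447^2 = 0.554578
P(M+2) = 2 × 0.7447^1 × 0.2553^1 = 0.380244
P(M+4) = 0.2553^2 = 0.065178
The M peak is largest (0.554578); scaling to 100 gives 100.0 : 68.6 : 11.8.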